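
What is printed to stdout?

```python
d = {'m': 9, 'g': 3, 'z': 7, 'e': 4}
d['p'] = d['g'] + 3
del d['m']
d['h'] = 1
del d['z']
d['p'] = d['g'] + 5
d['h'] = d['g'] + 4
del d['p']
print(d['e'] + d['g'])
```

d['p'] = d['g']+3 = 6 → {'m': 9, 'g': 3, 'z': 7, 'e': 4, 'p': 6}
del 'm' → {'g': 3, 'z': 7, 'e': 4, 'p': 6}
d['h'] = 1 → {'g': 3, 'z': 7, 'e': 4, 'p': 6, 'h': 1}
del 'z' → {'g': 3, 'e': 4, 'p': 6, 'h': 1}
d['p'] = d['g']+5 = 8 → {'g': 3, 'e': 4, 'p': 8, 'h': 1}
d['h'] = d['g']+4 = 7 → {'g': 3, 'e': 4, 'p': 8, 'h': 7}
del 'p' → {'g': 3, 'e': 4, 'h': 7}
d['e']+d['g'] = 4+3 = 7

7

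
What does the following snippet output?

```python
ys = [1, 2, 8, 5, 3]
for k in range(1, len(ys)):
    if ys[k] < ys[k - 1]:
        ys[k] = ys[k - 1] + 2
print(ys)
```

k=1: 2>=1, unchanged → [1, 2, 8, 5, 3]
k=2: 8>=2, unchanged → [1, 2, 8, 5, 3]
k=3: 5<8, ys[3] = 8+2 = 10 → [1, 2, 8, 10, 3]
k=4: 3<10, ys[4] = 10+2 = 12 → [1, 2, 8, 10, 12]

[1, 2, 8, 10, 12]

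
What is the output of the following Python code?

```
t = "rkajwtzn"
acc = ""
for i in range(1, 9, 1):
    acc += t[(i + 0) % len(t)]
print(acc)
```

i=1: add t[1]='k' → 'k'
i=2: add t[2]='a' → 'ka'
i=3: add t[3]='j' → 'kaj'
i=4: add t[4]='w' → 'kajw'
i=5: add t[5]='t' → 'kajwt'
i=6: add t[6]='z' → 'kajwtz'
i=7: add t[7]='n' → 'kajwtzn'
i=8: add t[0]='r' → 'kajwtznr'

kajwtznr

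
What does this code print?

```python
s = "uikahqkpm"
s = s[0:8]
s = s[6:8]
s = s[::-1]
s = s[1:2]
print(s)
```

k

slice [0:8] → 'uikahqkp'
slice [6:8] → 'kp'
reverse → 'pk'
slice [1:2] → 'k'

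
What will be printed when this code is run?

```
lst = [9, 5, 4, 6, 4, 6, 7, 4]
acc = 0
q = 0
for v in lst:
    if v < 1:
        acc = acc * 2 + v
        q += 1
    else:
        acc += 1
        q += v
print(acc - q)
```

-37

v=9: not <1, acc = 0+1 = 1; q=9
v=5: not <1, acc = 1+1 = 2; q=14
v=4: not <1, acc = 2+1 = 3; q=18
v=6: not <1, acc = 3+1 = 4; q=24
v=4: not <1, acc = 4+1 = 5; q=28
v=6: not <1, acc = 5+1 = 6; q=34
v=7: not <1, acc = 6+1 = 7; q=41
v=4: not <1, acc = 7+1 = 8; q=45
acc-q = 8-45 = -37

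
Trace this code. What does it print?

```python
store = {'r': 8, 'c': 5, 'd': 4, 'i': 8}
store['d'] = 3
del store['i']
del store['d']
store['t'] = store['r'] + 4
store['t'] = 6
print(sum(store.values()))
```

19

store['d'] = 3 → {'r': 8, 'c': 5, 'd': 3, 'i': 8}
del 'i' → {'r': 8, 'c': 5, 'd': 3}
del 'd' → {'r': 8, 'c': 5}
store['t'] = store['r']+4 = 12 → {'r': 8, 'c': 5, 't': 12}
store['t'] = 6 → {'r': 8, 'c': 5, 't': 6}
sum of values = 19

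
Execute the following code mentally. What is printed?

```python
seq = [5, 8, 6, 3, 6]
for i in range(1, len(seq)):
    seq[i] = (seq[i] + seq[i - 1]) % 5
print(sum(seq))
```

i=1: seq[1] = (8+5)%5 = 3 → [5, 3, 6, 3, 6]
i=2: seq[2] = (6+3)%5 = 4 → [5, 3, 4, 3, 6]
i=3: seq[3] = (3+4)%5 = 2 → [5, 3, 4, 2, 6]
i=4: seq[4] = (6+2)%5 = 3 → [5, 3, 4, 2, 3]
sum = 17

17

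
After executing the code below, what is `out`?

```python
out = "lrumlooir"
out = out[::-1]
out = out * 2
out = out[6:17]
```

reverse → 'rioolmurl'
repeat ×2 → 'rioolmurlrioolmurl'
slice [6:17] → 'urlrioolmur'

'urlrioolmur'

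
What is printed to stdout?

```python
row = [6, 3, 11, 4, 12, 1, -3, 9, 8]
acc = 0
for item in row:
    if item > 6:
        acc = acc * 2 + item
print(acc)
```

162

item=6: not >6
item=3: not >6
item=11: >6, acc = 0*2+11 = 11
item=4: not >6
item=12: >6, acc = 11*2+12 = 34
item=1: not >6
item=-3: not >6
item=9: >6, acc = 34*2+9 = 77
item=8: >6, acc = 77*2+8 = 162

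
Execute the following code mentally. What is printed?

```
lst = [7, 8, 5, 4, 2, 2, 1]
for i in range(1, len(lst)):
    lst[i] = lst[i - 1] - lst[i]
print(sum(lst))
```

-51

i=1: lst[1] = 7-8 = -1 → [7, -1, 5, 4, 2, 2, 1]
i=2: lst[2] = (-1)-5 = -6 → [7, -1, -6, 4, 2, 2, 1]
i=3: lst[3] = (-6)-4 = -10 → [7, -1, -6, -10, 2, 2, 1]
i=4: lst[4] = (-10)-2 = -12 → [7, -1, -6, -10, -12, 2, 1]
i=5: lst[5] = (-12)-2 = -14 → [7, -1, -6, -10, -12, -14, 1]
i=6: lst[6] = (-14)-1 = -15 → [7, -1, -6, -10, -12, -14, -15]
sum = -51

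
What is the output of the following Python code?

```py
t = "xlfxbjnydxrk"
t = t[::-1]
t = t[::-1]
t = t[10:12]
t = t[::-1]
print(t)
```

kr

reverse → 'krxdynjbxflx'
reverse → 'xlfxbjnydxrk'
slice [10:12] → 'rk'
reverse → 'kr'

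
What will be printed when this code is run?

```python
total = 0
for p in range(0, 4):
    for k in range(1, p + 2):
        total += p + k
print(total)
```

p=0,k=1: total = 0+1 = 1
p=1,k=1: total = 1+2 = 3
p=1,k=2: total = 3+3 = 6
p=2,k=1: total = 6+3 = 9
p=2,k=2: total = 9+4 = 13
p=2,k=3: total = 13+5 = 18
p=3,k=1: total = 18+4 = 22
p=3,k=2: total = 22+5 = 27
p=3,k=3: total = 27+6 = 33
p=3,k=4: total = 33+7 = 40

40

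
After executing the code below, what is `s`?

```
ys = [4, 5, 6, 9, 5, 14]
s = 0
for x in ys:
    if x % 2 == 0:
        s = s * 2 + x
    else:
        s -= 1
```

34

x=4: even, s = 0*2+4 = 4
x=5: not even, s = 4-1 = 3
x=6: even, s = 3*2+6 = 12
x=9: not even, s = 12-1 = 11
x=5: not even, s = 11-1 = 10
x=14: even, s = 10*2+14 = 34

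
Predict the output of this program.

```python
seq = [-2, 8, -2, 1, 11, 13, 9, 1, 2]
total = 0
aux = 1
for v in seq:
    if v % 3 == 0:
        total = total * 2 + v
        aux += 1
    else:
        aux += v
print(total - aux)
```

v=-2: not %3==0; aux=-1
v=8: not %3==0; aux=7
v=-2: not %3==0; aux=5
v=1: not %3==0; aux=6
v=11: not %3==0; aux=17
v=13: not %3==0; aux=30
v=9: %3==0, total = 0*2+9 = 9; aux=31
v=1: not %3==0; aux=32
v=2: not %3==0; aux=34
total-aux = 9-34 = -25

-25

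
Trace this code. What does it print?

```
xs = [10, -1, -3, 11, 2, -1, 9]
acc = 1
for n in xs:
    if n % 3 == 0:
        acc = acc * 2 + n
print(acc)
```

7

n=10: not %3==0
n=-1: not %3==0
n=-3: %3==0, acc = 1*2+(-3) = -1
n=11: not %3==0
n=2: not %3==0
n=-1: not %3==0
n=9: %3==0, acc = (-1)*2+9 = 7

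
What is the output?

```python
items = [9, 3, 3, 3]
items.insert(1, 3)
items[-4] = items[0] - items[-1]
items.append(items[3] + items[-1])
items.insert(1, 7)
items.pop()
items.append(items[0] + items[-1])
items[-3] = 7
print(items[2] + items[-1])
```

18

insert 3 at 1 → [9, 3, 3, 3, 3]
items[-4] = items[0]-items[-1] = 9-3 = 6 → [9, 6, 3, 3, 3]
append items[3]+items[-1] = 3+3 = 6 → [9, 6, 3, 3, 3, 6]
insert 7 at 1 → [9, 7, 6, 3, 3, 3, 6]
pop() removes 6 → [9, 7, 6, 3, 3, 3]
append items[0]+items[-1] = 9+3 = 12 → [9, 7, 6, 3, 3, 3, 12]
items[-3] = 7 → [9, 7, 6, 3, 7, 3, 12]
items[2]+items[-1] = 6+12 = 18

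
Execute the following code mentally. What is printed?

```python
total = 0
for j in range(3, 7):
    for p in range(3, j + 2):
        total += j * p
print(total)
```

309

j=3,p=3: total = 0+9 = 9
j=3,p=4: total = 9+12 = 21
j=4,p=3: total = 21+12 = 33
j=4,p=4: total = 33+16 = 49
j=4,p=5: total = 49+20 = 69
j=5,p=3: total = 69+15 = 84
j=5,p=4: total = 84+20 = 104
j=5,p=5: total = 104+25 = 129
j=5,p=6: total = 129+30 = 159
j=6,p=3: total = 159+18 = 177
j=6,p=4: total = 177+24 = 201
j=6,p=5: total = 201+30 = 231
j=6,p=6: total = 231+36 = 267
j=6,p=7: total = 267+42 = 309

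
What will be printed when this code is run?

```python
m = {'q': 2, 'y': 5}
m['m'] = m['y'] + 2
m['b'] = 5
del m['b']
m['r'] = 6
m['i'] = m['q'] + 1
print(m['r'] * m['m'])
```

42

m['m'] = m['y']+2 = 7 → {'q': 2, 'y': 5, 'm': 7}
m['b'] = 5 → {'q': 2, 'y': 5, 'm': 7, 'b': 5}
del 'b' → {'q': 2, 'y': 5, 'm': 7}
m['r'] = 6 → {'q': 2, 'y': 5, 'm': 7, 'r': 6}
m['i'] = m['q']+1 = 3 → {'q': 2, 'y': 5, 'm': 7, 'r': 6, 'i': 3}
m['r']*m['m'] = 6*7 = 42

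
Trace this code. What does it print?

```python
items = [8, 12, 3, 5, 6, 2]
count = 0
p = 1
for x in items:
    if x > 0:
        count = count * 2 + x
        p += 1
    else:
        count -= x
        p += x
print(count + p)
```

x=8: >0, count = 0*2+8 = 8; p=2
x=12: >0, count = 8*2+12 = 28; p=3
x=3: >0, count = 28*2+3 = 59; p=4
x=5: >0, count = 59*2+5 = 123; p=5
x=6: >0, count = 123*2+6 = 252; p=6
x=2: >0, count = 252*2+2 = 506; p=7
count+p = 506+7 = 513

513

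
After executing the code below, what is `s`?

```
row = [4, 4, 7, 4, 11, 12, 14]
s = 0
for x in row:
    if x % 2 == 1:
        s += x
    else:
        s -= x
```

-20

x=4: not odd, s = 0-4 = -4
x=4: not odd, s = (-4)-4 = -8
x=7: odd, s = (-8)+7 = -1
x=4: not odd, s = (-1)-4 = -5
x=11: odd, s = (-5)+11 = 6
x=12: not odd, s = 6-12 = -6
x=14: not odd, s = (-6)-14 = -20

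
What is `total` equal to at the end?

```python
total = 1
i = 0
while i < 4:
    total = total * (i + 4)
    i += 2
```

i=0: total = 1*4 = 4
i=2: total = 4*6 = 24

24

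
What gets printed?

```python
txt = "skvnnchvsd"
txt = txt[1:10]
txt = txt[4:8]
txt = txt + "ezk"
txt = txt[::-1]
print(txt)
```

slice [1:10] → 'kvnnchvsd'
slice [4:8] → 'chvs'
+ 'ezk' → 'chvsezk'
reverse → 'kzesvhc'

kzesvhc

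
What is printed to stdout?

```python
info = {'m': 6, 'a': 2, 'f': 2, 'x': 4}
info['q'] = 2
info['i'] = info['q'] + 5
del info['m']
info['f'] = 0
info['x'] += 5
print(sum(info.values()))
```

20

info['q'] = 2 → {'m': 6, 'a': 2, 'f': 2, 'x': 4, 'q': 2}
info['i'] = info['q']+5 = 7 → {'m': 6, 'a': 2, 'f': 2, 'x': 4, 'q': 2, 'i': 7}
del 'm' → {'a': 2, 'f': 2, 'x': 4, 'q': 2, 'i': 7}
info['f'] = 0 → {'a': 2, 'f': 0, 'x': 4, 'q': 2, 'i': 7}
info['x'] = 4+5 = 9 → {'a': 2, 'f': 0, 'x': 9, 'q': 2, 'i': 7}
sum of values = 20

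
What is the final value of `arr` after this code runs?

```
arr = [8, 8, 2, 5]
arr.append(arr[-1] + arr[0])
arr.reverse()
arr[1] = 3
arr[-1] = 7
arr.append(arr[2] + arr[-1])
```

[13, 3, 2, 8, 7, 9]

append arr[-1]+arr[0] = 5+8 = 13 → [8, 8, 2, 5, 13]
reverse → [13, 5, 2, 8, 8]
arr[1] = 3 → [13, 3, 2, 8, 8]
arr[-1] = 7 → [13, 3, 2, 8, 7]
append arr[2]+arr[-1] = 2+7 = 9 → [13, 3, 2, 8, 7, 9]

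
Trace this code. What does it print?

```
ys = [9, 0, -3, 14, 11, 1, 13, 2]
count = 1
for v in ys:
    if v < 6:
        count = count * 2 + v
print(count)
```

8

v=9: not <6
v=0: <6, count = 1*2+0 = 2
v=-3: <6, count = 2*2+(-3) = 1
v=14: not <6
v=11: not <6
v=1: <6, count = 1*2+1 = 3
v=13: not <6
v=2: <6, count = 3*2+2 = 8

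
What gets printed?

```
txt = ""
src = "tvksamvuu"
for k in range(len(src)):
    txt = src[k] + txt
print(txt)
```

k=0: prepend 't' → 't'
k=1: prepend 'v' → 'vt'
k=2: prepend 'k' → 'kvt'
k=3: prepend 's' → 'skvt'
k=4: prepend 'a' → 'askvt'
k=5: prepend 'm' → 'maskvt'
k=6: prepend 'v' → 'vmaskvt'
k=7: prepend 'u' → 'uvmaskvt'
k=8: prepend 'u' → 'uuvmaskvt'

uuvmaskvt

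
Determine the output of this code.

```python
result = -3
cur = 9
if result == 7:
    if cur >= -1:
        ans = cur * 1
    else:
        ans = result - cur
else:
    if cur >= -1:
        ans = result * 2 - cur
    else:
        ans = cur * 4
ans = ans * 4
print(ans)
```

result=-3, cur=9
result == 7 is False; cur >= -1 is True
→ ans = result * 2 - cur = -15
ans = (-15)*4 = -60

-60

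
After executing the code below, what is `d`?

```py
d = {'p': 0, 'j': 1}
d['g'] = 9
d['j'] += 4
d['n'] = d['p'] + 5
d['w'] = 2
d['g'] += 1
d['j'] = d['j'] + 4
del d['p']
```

d['g'] = 9 → {'p': 0, 'j': 1, 'g': 9}
d['j'] = 1+4 = 5 → {'p': 0, 'j': 5, 'g': 9}
d['n'] = d['p']+5 = 5 → {'p': 0, 'j': 5, 'g': 9, 'n': 5}
d['w'] = 2 → {'p': 0, 'j': 5, 'g': 9, 'n': 5, 'w': 2}
d['g'] = 9+1 = 10 → {'p': 0, 'j': 5, 'g': 10, 'n': 5, 'w': 2}
d['j'] = d['j']+4 = 9 → {'p': 0, 'j': 9, 'g': 10, 'n': 5, 'w': 2}
del 'p' → {'j': 9, 'g': 10, 'n': 5, 'w': 2}

{'j': 9, 'g': 10, 'n': 5, 'w': 2}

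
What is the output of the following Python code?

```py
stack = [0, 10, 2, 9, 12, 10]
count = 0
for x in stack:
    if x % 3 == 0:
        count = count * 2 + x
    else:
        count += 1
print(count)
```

39

x=0: %3==0, count = 0*2+0 = 0
x=10: not %3==0, count = 0+1 = 1
x=2: not %3==0, count = 1+1 = 2
x=9: %3==0, count = 2*2+9 = 13
x=12: %3==0, count = 13*2+12 = 38
x=10: not %3==0, count = 38+1 = 39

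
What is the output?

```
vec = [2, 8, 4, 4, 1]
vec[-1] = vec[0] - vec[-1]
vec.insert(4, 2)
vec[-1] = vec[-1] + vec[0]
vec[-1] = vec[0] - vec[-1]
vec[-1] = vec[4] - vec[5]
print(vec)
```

vec[-1] = vec[0]-vec[-1] = 2-1 = 1 → [2, 8, 4, 4, 1]
insert 2 at 4 → [2, 8, 4, 4, 2, 1]
vec[-1] = vec[-1]+vec[0] = 1+2 = 3 → [2, 8, 4, 4, 2, 3]
vec[-1] = vec[0]-vec[-1] = 2-3 = -1 → [2, 8, 4, 4, 2, -1]
vec[-1] = vec[4]-vec[5] = 2-(-1) = 3 → [2, 8, 4, 4, 2, 3]

[2, 8, 4, 4, 2, 3]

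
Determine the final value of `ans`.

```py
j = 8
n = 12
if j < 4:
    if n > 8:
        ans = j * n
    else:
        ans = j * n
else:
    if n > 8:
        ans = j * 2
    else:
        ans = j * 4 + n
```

j=8, n=12
j < 4 is False; n > 8 is True
→ ans = j * 2 = 16

16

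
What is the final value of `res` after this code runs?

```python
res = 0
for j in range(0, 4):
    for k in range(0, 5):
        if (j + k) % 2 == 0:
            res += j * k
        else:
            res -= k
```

8

j=0,k=0: even sum, res = 0+0 = 0
j=0,k=1: odd sum, res = 0-1 = -1
j=0,k=2: even sum, res = (-1)+0 = -1
j=0,k=3: odd sum, res = (-1)-3 = -4
j=0,k=4: even sum, res = (-4)+0 = -4
j=1,k=0: odd sum, res = (-4)-0 = -4
j=1,k=1: even sum, res = (-4)+1 = -3
j=1,k=2: odd sum, res = (-3)-2 = -5
j=1,k=3: even sum, res = (-5)+3 = -2
j=1,k=4: odd sum, res = (-2)-4 = -6
j=2,k=0: even sum, res = (-6)+0 = -6
j=2,k=1: odd sum, res = (-6)-1 = -7
j=2,k=2: even sum, res = (-7)+4 = -3
j=2,k=3: odd sum, res = (-3)-3 = -6
j=2,k=4: even sum, res = (-6)+8 = 2
j=3,k=0: odd sum, res = 2-0 = 2
j=3,k=1: even sum, res = 2+3 = 5
j=3,k=2: odd sum, res = 5-2 = 3
j=3,k=3: even sum, res = 3+9 = 12
j=3,k=4: odd sum, res = 12-4 = 8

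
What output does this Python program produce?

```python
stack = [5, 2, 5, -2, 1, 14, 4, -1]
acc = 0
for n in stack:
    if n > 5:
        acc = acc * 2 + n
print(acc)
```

n=5: not >5
n=2: not >5
n=5: not >5
n=-2: not >5
n=1: not >5
n=14: >5, acc = 0*2+14 = 14
n=4: not >5
n=-1: not >5

14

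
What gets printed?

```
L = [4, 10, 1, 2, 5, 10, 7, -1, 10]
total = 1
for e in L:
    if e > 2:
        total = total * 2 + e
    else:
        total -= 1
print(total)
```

422

e=4: >2, total = 1*2+4 = 6
e=10: >2, total = 6*2+10 = 22
e=1: not >2, total = 22-1 = 21
e=2: not >2, total = 21-1 = 20
e=5: >2, total = 20*2+5 = 45
e=10: >2, total = 45*2+10 = 100
e=7: >2, total = 100*2+7 = 207
e=-1: not >2, total = 207-1 = 206
e=10: >2, total = 206*2+10 = 422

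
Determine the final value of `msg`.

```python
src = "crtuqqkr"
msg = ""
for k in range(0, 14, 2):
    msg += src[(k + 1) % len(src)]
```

k=0: add src[1]='r' → 'r'
k=2: add src[3]='u' → 'ru'
k=4: add src[5]='q' → 'ruq'
k=6: add src[7]='r' → 'ruqr'
k=8: add src[1]='r' → 'ruqrr'
k=10: add src[3]='u' → 'ruqrru'
k=12: add src[5]='q' → 'ruqrruq'

'ruqrruq'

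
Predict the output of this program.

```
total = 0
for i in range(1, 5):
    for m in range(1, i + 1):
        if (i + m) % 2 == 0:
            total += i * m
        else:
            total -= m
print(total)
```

34

i=1,m=1: even sum, total = 0+1 = 1
i=2,m=1: odd sum, total = 1-1 = 0
i=2,m=2: even sum, total = 0+4 = 4
i=3,m=1: even sum, total = 4+3 = 7
i=3,m=2: odd sum, total = 7-2 = 5
i=3,m=3: even sum, total = 5+9 = 14
i=4,m=1: odd sum, total = 14-1 = 13
i=4,m=2: even sum, total = 13+8 = 21
i=4,m=3: odd sum, total = 21-3 = 18
i=4,m=4: even sum, total = 18+16 = 34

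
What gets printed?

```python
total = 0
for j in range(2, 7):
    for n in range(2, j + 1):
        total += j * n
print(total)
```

245

j=2,n=2: total = 0+4 = 4
j=3,n=2: total = 4+6 = 10
j=3,n=3: total = 10+9 = 19
j=4,n=2: total = 19+8 = 27
j=4,n=3: total = 27+12 = 39
j=4,n=4: total = 39+16 = 55
j=5,n=2: total = 55+10 = 65
j=5,n=3: total = 65+15 = 80
j=5,n=4: total = 80+20 = 100
j=5,n=5: total = 100+25 = 125
j=6,n=2: total = 125+12 = 137
j=6,n=3: total = 137+18 = 155
j=6,n=4: total = 155+24 = 179
j=6,n=5: total = 179+30 = 209
j=6,n=6: total = 209+36 = 245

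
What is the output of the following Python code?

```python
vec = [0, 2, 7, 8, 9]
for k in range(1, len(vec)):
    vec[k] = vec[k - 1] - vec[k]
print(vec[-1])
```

-26

k=1: vec[1] = 0-2 = -2 → [0, -2, 7, 8, 9]
k=2: vec[2] = (-2)-7 = -9 → [0, -2, -9, 8, 9]
k=3: vec[3] = (-9)-8 = -17 → [0, -2, -9, -17, 9]
k=4: vec[4] = (-17)-9 = -26 → [0, -2, -9, -17, -26]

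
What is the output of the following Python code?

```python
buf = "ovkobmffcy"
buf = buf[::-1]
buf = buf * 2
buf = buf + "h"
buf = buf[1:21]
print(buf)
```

cffmbokvoycffmbokvoh

reverse → 'ycffmbokvo'
repeat ×2 → 'ycffmbokvoycffmbokvo'
+ 'h' → 'ycffmbokvoycffmbokvoh'
slice [1:21] → 'cffmbokvoycffmbokvoh'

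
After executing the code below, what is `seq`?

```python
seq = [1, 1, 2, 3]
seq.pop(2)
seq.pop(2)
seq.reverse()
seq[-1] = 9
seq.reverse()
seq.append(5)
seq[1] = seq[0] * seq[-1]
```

pop(2) removes 2 → [1, 1, 3]
pop(2) removes 3 → [1, 1]
reverse → [1, 1]
seq[-1] = 9 → [1, 9]
reverse → [9, 1]
append 5 → [9, 1, 5]
seq[1] = seq[0]*seq[-1] = 9*5 = 45 → [9, 45, 5]

[9, 45, 5]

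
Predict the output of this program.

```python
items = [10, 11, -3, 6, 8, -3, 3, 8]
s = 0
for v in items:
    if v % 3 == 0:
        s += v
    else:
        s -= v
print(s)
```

-34

v=10: not %3==0, s = 0-10 = -10
v=11: not %3==0, s = (-10)-11 = -21
v=-3: %3==0, s = (-21)+(-3) = -24
v=6: %3==0, s = (-24)+6 = -18
v=8: not %3==0, s = (-18)-8 = -26
v=-3: %3==0, s = (-26)+(-3) = -29
v=3: %3==0, s = (-29)+3 = -26
v=8: not %3==0, s = (-26)-8 = -34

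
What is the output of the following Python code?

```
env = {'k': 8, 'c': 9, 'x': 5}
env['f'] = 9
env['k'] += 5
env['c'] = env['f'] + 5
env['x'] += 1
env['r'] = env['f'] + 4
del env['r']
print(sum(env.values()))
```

env['f'] = 9 → {'k': 8, 'c': 9, 'x': 5, 'f': 9}
env['k'] = 8+5 = 13 → {'k': 13, 'c': 9, 'x': 5, 'f': 9}
env['c'] = env['f']+5 = 14 → {'k': 13, 'c': 14, 'x': 5, 'f': 9}
env['x'] = 5+1 = 6 → {'k': 13, 'c': 14, 'x': 6, 'f': 9}
env['r'] = env['f']+4 = 13 → {'k': 13, 'c': 14, 'x': 6, 'f': 9, 'r': 13}
del 'r' → {'k': 13, 'c': 14, 'x': 6, 'f': 9}
sum of values = 42

42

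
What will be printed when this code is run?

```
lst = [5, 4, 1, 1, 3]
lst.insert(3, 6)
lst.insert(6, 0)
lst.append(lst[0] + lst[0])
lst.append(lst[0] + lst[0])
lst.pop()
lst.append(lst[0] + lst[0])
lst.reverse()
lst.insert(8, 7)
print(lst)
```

insert 6 at 3 → [5, 4, 1, 6, 1, 3]
insert 0 at 6 → [5, 4, 1, 6, 1, 3, 0]
append lst[0]+lst[0] = 5+5 = 10 → [5, 4, 1, 6, 1, 3, 0, 10]
append lst[0]+lst[0] = 5+5 = 10 → [5, 4, 1, 6, 1, 3, 0, 10, 10]
pop() removes 10 → [5, 4, 1, 6, 1, 3, 0, 10]
append lst[0]+lst[0] = 5+5 = 10 → [5, 4, 1, 6, 1, 3, 0, 10, 10]
reverse → [10, 10, 0, 3, 1, 6, 1, 4, 5]
insert 7 at 8 → [10, 10, 0, 3, 1, 6, 1, 4, 7, 5]

[10, 10, 0, 3, 1, 6, 1, 4, 7, 5]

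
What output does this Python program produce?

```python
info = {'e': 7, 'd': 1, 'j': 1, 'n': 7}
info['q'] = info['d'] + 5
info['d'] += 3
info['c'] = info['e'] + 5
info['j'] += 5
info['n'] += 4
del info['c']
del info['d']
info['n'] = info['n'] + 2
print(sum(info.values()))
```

32

info['q'] = info['d']+5 = 6 → {'e': 7, 'd': 1, 'j': 1, 'n': 7, 'q': 6}
info['d'] = 1+3 = 4 → {'e': 7, 'd': 4, 'j': 1, 'n': 7, 'q': 6}
info['c'] = info['e']+5 = 12 → {'e': 7, 'd': 4, 'j': 1, 'n': 7, 'q': 6, 'c': 12}
info['j'] = 1+5 = 6 → {'e': 7, 'd': 4, 'j': 6, 'n': 7, 'q': 6, 'c': 12}
info['n'] = 7+4 = 11 → {'e': 7, 'd': 4, 'j': 6, 'n': 11, 'q': 6, 'c': 12}
del 'c' → {'e': 7, 'd': 4, 'j': 6, 'n': 11, 'q': 6}
del 'd' → {'e': 7, 'j': 6, 'n': 11, 'q': 6}
info['n'] = info['n']+2 = 13 → {'e': 7, 'j': 6, 'n': 13, 'q': 6}
sum of values = 32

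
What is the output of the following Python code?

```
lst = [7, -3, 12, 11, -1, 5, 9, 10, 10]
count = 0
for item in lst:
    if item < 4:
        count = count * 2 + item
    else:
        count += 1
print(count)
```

item=7: not <4, count = 0+1 = 1
item=-3: <4, count = 1*2+(-3) = -1
item=12: not <4, count = (-1)+1 = 0
item=11: not <4, count = 0+1 = 1
item=-1: <4, count = 1*2+(-1) = 1
item=5: not <4, count = 1+1 = 2
item=9: not <4, count = 2+1 = 3
item=10: not <4, count = 3+1 = 4
item=10: not <4, count = 4+1 = 5

5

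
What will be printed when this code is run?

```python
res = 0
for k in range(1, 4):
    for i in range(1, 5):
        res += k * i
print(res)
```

60

k=1,i=1: res = 0+1 = 1
k=1,i=2: res = 1+2 = 3
k=1,i=3: res = 3+3 = 6
k=1,i=4: res = 6+4 = 10
k=2,i=1: res = 10+2 = 12
k=2,i=2: res = 12+4 = 16
k=2,i=3: res = 16+6 = 22
k=2,i=4: res = 22+8 = 30
k=3,i=1: res = 30+3 = 33
k=3,i=2: res = 33+6 = 39
k=3,i=3: res = 39+9 = 48
k=3,i=4: res = 48+12 = 60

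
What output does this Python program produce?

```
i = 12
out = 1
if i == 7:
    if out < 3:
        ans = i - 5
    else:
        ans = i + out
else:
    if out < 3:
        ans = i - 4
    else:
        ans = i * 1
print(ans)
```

8

i=12, out=1
i == 7 is False; out < 3 is True
→ ans = i - 4 = 8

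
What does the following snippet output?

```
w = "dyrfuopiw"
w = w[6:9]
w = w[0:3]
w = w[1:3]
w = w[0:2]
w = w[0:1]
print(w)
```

slice [6:9] → 'piw'
slice [0:3] → 'piw'
slice [1:3] → 'iw'
slice [0:2] → 'iw'
slice [0:1] → 'i'

i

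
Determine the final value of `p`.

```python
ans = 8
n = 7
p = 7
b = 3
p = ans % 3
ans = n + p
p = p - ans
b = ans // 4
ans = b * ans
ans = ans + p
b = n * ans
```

p = 8%3 = 2
ans = 7+2 = 9
p = 2-9 = -7
b = 9//4 = 2
ans = 2*9 = 18
ans = 18+(-7) = 11
b = 7*11 = 77

-7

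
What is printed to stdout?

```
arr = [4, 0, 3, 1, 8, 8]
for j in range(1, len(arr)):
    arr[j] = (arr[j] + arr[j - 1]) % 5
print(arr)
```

j=1: arr[1] = (0+4)%5 = 4 → [4, 4, 3, 1, 8, 8]
j=2: arr[2] = (3+4)%5 = 2 → [4, 4, 2, 1, 8, 8]
j=3: arr[3] = (1+2)%5 = 3 → [4, 4, 2, 3, 8, 8]
j=4: arr[4] = (8+3)%5 = 1 → [4, 4, 2, 3, 1, 8]
j=5: arr[5] = (8+1)%5 = 4 → [4, 4, 2, 3, 1, 4]

[4, 4, 2, 3, 1, 4]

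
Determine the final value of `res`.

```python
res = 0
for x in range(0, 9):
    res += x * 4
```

x=0: res = 0+0*4 = 0
x=1: res = 0+1*4 = 4
x=2: res = 4+2*4 = 12
x=3: res = 12+3*4 = 24
x=4: res = 24+4*4 = 40
x=5: res = 40+5*4 = 60
x=6: res = 60+6*4 = 84
x=7: res = 84+7*4 = 112
x=8: res = 112+8*4 = 144

144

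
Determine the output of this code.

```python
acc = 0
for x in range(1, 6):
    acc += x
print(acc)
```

x=1: acc = 0+1 = 1
x=2: acc = 1+2 = 3
x=3: acc = 3+3 = 6
x=4: acc = 6+4 = 10
x=5: acc = 10+5 = 15

15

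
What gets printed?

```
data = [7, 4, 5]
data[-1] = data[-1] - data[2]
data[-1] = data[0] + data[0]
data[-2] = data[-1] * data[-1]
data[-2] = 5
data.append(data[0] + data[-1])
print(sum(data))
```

data[-1] = data[-1]-data[2] = 5-5 = 0 → [7, 4, 0]
data[-1] = data[0]+data[0] = 7+7 = 14 → [7, 4, 14]
data[-2] = data[-1]*data[-1] = 14*14 = 196 → [7, 196, 14]
data[-2] = 5 → [7, 5, 14]
append data[0]+data[-1] = 7+14 = 21 → [7, 5, 14, 21]
sum = 47

47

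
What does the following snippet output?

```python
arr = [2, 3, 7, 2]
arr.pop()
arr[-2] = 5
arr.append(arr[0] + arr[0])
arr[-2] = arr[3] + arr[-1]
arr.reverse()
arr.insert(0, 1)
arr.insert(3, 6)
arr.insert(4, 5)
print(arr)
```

[1, 4, 8, 6, 5, 5, 2]

pop() removes 2 → [2, 3, 7]
arr[-2] = 5 → [2, 5, 7]
append arr[0]+arr[0] = 2+2 = 4 → [2, 5, 7, 4]
arr[-2] = arr[3]+arr[-1] = 4+4 = 8 → [2, 5, 8, 4]
reverse → [4, 8, 5, 2]
insert 1 at 0 → [1, 4, 8, 5, 2]
insert 6 at 3 → [1, 4, 8, 6, 5, 2]
insert 5 at 4 → [1, 4, 8, 6, 5, 5, 2]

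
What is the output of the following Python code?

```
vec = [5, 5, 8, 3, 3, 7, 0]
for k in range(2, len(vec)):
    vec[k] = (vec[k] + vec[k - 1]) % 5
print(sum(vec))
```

20

k=2: vec[2] = (8+5)%5 = 3 → [5, 5, 3, 3, 3, 7, 0]
k=3: vec[3] = (3+3)%5 = 1 → [5, 5, 3, 1, 3, 7, 0]
k=4: vec[4] = (3+1)%5 = 4 → [5, 5, 3, 1, 4, 7, 0]
k=5: vec[5] = (7+4)%5 = 1 → [5, 5, 3, 1, 4, 1, 0]
k=6: vec[6] = (0+1)%5 = 1 → [5, 5, 3, 1, 4, 1, 1]
sum = 20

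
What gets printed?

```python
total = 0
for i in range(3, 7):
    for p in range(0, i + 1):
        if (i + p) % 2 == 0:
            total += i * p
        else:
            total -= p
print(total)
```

132

i=3,p=0: odd sum, total = 0-0 = 0
i=3,p=1: even sum, total = 0+3 = 3
i=3,p=2: odd sum, total = 3-2 = 1
i=3,p=3: even sum, total = 1+9 = 10
i=4,p=0: even sum, total = 10+0 = 10
i=4,p=1: odd sum, total = 10-1 = 9
i=4,p=2: even sum, total = 9+8 = 17
i=4,p=3: odd sum, total = 17-3 = 14
i=4,p=4: even sum, total = 14+16 = 30
i=5,p=0: odd sum, total = 30-0 = 30
i=5,p=1: even sum, total = 30+5 = 35
i=5,p=2: odd sum, total = 35-2 = 33
i=5,p=3: even sum, total = 33+15 = 48
i=5,p=4: odd sum, total = 48-4 = 44
i=5,p=5: even sum, total = 44+25 = 69
i=6,p=0: even sum, total = 69+0 = 69
i=6,p=1: odd sum, total = 69-1 = 68
i=6,p=2: even sum, total = 68+12 = 80
i=6,p=3: odd sum, total = 80-3 = 77
i=6,p=4: even sum, total = 77+24 = 101
i=6,p=5: odd sum, total = 101-5 = 96
i=6,p=6: even sum, total = 96+36 = 132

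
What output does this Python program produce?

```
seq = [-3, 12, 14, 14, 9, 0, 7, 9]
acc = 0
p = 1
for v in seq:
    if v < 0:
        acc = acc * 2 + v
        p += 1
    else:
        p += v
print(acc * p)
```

-201

v=-3: <0, acc = 0*2+(-3) = -3; p=2
v=12: not <0; p=14
v=14: not <0; p=28
v=14: not <0; p=42
v=9: not <0; p=51
v=0: not <0; p=51
v=7: not <0; p=58
v=9: not <0; p=67
acc*p = (-3)*67 = -201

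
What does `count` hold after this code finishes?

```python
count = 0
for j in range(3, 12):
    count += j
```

j=3: count = 0+3 = 3
j=4: count = 3+4 = 7
j=5: count = 7+5 = 12
j=6: count = 12+6 = 18
j=7: count = 18+7 = 25
j=8: count = 25+8 = 33
j=9: count = 33+9 = 42
j=10: count = 42+10 = 52
j=11: count = 52+11 = 63

63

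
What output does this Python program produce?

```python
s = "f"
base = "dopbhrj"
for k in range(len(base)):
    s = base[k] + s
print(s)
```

jrhbpodf

k=0: prepend 'd' → 'df'
k=1: prepend 'o' → 'odf'
k=2: prepend 'p' → 'podf'
k=3: prepend 'b' → 'bpodf'
k=4: prepend 'h' → 'hbpodf'
k=5: prepend 'r' → 'rhbpodf'
k=6: prepend 'j' → 'jrhbpodf'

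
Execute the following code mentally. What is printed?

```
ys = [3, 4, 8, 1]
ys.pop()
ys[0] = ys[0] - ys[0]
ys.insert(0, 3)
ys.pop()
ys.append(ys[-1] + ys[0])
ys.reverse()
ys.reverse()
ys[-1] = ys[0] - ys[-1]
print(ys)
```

[3, 0, 4, -4]

pop() removes 1 → [3, 4, 8]
ys[0] = ys[0]-ys[0] = 3-3 = 0 → [0, 4, 8]
insert 3 at 0 → [3, 0, 4, 8]
pop() removes 8 → [3, 0, 4]
append ys[-1]+ys[0] = 4+3 = 7 → [3, 0, 4, 7]
reverse → [7, 4, 0, 3]
reverse → [3, 0, 4, 7]
ys[-1] = ys[0]-ys[-1] = 3-7 = -4 → [3, 0, 4, -4]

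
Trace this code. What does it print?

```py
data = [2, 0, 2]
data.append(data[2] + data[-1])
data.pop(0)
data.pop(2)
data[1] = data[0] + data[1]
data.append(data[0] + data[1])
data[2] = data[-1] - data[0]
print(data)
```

[0, 2, 2]

append data[2]+data[-1] = 2+2 = 4 → [2, 0, 2, 4]
pop(0) removes 2 → [0, 2, 4]
pop(2) removes 4 → [0, 2]
data[1] = data[0]+data[1] = 0+2 = 2 → [0, 2]
append data[0]+data[1] = 0+2 = 2 → [0, 2, 2]
data[2] = data[-1]-data[0] = 2-0 = 2 → [0, 2, 2]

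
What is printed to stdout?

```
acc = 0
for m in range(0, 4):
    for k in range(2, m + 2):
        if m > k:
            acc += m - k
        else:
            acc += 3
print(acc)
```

16

m=1,k=2: not 1>2, acc = 0+3 = 3
m=2,k=2: not 2>2, acc = 3+3 = 6
m=2,k=3: not 2>3, acc = 6+3 = 9
m=3,k=2: 3>2, acc = 9+1 = 10
m=3,k=3: not 3>3, acc = 10+3 = 13
m=3,k=4: not 3>4, acc = 13+3 = 16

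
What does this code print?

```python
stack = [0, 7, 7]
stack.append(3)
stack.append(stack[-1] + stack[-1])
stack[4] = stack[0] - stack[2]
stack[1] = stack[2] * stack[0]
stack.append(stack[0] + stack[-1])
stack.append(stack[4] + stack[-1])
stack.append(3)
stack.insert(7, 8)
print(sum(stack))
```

-7

append 3 → [0, 7, 7, 3]
append stack[-1]+stack[-1] = 3+3 = 6 → [0, 7, 7, 3, 6]
stack[4] = stack[0]-stack[2] = 0-7 = -7 → [0, 7, 7, 3, -7]
stack[1] = stack[2]*stack[0] = 7*0 = 0 → [0, 0, 7, 3, -7]
append stack[0]+stack[-1] = 0+(-7) = -7 → [0, 0, 7, 3, -7, -7]
append stack[4]+stack[-1] = (-7)+(-7) = -14 → [0, 0, 7, 3, -7, -7, -14]
append 3 → [0, 0, 7, 3, -7, -7, -14, 3]
insert 8 at 7 → [0, 0, 7, 3, -7, -7, -14, 8, 3]
sum = -7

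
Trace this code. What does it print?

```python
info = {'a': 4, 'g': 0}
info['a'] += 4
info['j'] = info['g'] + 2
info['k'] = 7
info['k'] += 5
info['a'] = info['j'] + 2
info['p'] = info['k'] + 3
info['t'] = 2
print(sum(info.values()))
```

info['a'] = 4+4 = 8 → {'a': 8, 'g': 0}
info['j'] = info['g']+2 = 2 → {'a': 8, 'g': 0, 'j': 2}
info['k'] = 7 → {'a': 8, 'g': 0, 'j': 2, 'k': 7}
info['k'] = 7+5 = 12 → {'a': 8, 'g': 0, 'j': 2, 'k': 12}
info['a'] = info['j']+2 = 4 → {'a': 4, 'g': 0, 'j': 2, 'k': 12}
info['p'] = info['k']+3 = 15 → {'a': 4, 'g': 0, 'j': 2, 'k': 12, 'p': 15}
info['t'] = 2 → {'a': 4, 'g': 0, 'j': 2, 'k': 12, 'p': 15, 't': 2}
sum of values = 35

35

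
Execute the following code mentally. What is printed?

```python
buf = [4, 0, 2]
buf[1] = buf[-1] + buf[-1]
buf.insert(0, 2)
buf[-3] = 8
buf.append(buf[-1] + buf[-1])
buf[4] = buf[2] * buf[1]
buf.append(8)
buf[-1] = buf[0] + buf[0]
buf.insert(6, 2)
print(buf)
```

buf[1] = buf[-1]+buf[-1] = 2+2 = 4 → [4, 4, 2]
insert 2 at 0 → [2, 4, 4, 2]
buf[-3] = 8 → [2, 8, 4, 2]
append buf[-1]+buf[-1] = 2+2 = 4 → [2, 8, 4, 2, 4]
buf[4] = buf[2]*buf[1] = 4*8 = 32 → [2, 8, 4, 2, 32]
append 8 → [2, 8, 4, 2, 32, 8]
buf[-1] = buf[0]+buf[0] = 2+2 = 4 → [2, 8, 4, 2, 32, 4]
insert 2 at 6 → [2, 8, 4, 2, 32, 4, 2]

[2, 8, 4, 2, 32, 4, 2]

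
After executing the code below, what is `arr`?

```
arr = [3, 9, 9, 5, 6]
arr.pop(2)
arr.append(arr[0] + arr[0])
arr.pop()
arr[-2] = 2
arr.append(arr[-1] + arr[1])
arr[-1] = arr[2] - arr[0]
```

pop(2) removes 9 → [3, 9, 5, 6]
append arr[0]+arr[0] = 3+3 = 6 → [3, 9, 5, 6, 6]
pop() removes 6 → [3, 9, 5, 6]
arr[-2] = 2 → [3, 9, 2, 6]
append arr[-1]+arr[1] = 6+9 = 15 → [3, 9, 2, 6, 15]
arr[-1] = arr[2]-arr[0] = 2-3 = -1 → [3, 9, 2, 6, -1]

[3, 9, 2, 6, -1]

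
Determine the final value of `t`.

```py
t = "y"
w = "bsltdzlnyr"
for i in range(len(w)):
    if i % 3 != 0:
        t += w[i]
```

'ysldzny'

i=0: skip
i=1: add 's' → 'ys'
i=2: add 'l' → 'ysl'
i=3: skip
i=4: add 'd' → 'ysld'
i=5: add 'z' → 'ysldz'
i=6: skip
i=7: add 'n' → 'ysldzn'
i=8: add 'y' → 'ysldzny'
i=9: skip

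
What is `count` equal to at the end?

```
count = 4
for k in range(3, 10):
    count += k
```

k=3: count = 4+3 = 7
k=4: count = 7+4 = 11
k=5: count = 11+5 = 16
k=6: count = 16+6 = 22
k=7: count = 22+7 = 29
k=8: count = 29+8 = 37
k=9: count = 37+9 = 46

46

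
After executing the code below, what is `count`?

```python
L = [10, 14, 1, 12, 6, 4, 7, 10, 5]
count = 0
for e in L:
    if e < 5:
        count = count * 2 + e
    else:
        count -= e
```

-148

e=10: not <5, count = 0-10 = -10
e=14: not <5, count = (-10)-14 = -24
e=1: <5, count = (-24)*2+1 = -47
e=12: not <5, count = (-47)-12 = -59
e=6: not <5, count = (-59)-6 = -65
e=4: <5, count = (-65)*2+4 = -126
e=7: not <5, count = (-126)-7 = -133
e=10: not <5, count = (-133)-10 = -143
e=5: not <5, count = (-143)-5 = -148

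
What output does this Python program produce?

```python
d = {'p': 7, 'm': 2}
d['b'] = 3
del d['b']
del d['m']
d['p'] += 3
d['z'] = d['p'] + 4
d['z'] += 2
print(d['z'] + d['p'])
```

d['b'] = 3 → {'p': 7, 'm': 2, 'b': 3}
del 'b' → {'p': 7, 'm': 2}
del 'm' → {'p': 7}
d['p'] = 7+3 = 10 → {'p': 10}
d['z'] = d['p']+4 = 14 → {'p': 10, 'z': 14}
d['z'] = 14+2 = 16 → {'p': 10, 'z': 16}
d['z']+d['p'] = 16+10 = 26

26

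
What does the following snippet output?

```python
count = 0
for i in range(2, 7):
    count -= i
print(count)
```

i=2: count = 0-2 = -2
i=3: count = (-2)-3 = -5
i=4: count = (-5)-4 = -9
i=5: count = (-9)-5 = -14
i=6: count = (-14)-6 = -20

-20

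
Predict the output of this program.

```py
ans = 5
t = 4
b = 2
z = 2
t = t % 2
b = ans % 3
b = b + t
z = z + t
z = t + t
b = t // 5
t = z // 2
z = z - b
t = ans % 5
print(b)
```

t = 4%2 = 0
b = 5%3 = 2
b = 2+0 = 2
z = 2+0 = 2
z = 0+0 = 0
b = 0//5 = 0
t = 0//2 = 0
z = 0-0 = 0
t = 5%5 = 0

0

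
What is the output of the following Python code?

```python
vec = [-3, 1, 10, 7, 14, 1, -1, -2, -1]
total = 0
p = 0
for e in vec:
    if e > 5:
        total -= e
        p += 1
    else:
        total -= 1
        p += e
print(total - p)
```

e=-3: not >5, total = 0-1 = -1; p=-3
e=1: not >5, total = (-1)-1 = -2; p=-2
e=10: >5, total = (-2)-10 = -12; p=-1
e=7: >5, total = (-12)-7 = -19; p=0
e=14: >5, total = (-19)-14 = -33; p=1
e=1: not >5, total = (-33)-1 = -34; p=2
e=-1: not >5, total = (-34)-1 = -35; p=1
e=-2: not >5, total = (-35)-1 = -36; p=-1
e=-1: not >5, total = (-36)-1 = -37; p=-2
total-p = (-37)-(-2) = -35

-35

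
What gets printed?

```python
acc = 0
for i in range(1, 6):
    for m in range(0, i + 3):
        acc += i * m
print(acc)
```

i=1,m=0: acc = 0+0 = 0
i=1,m=1: acc = 0+1 = 1
i=1,m=2: acc = 1+2 = 3
i=1,m=3: acc = 3+3 = 6
i=2,m=0: acc = 6+0 = 6
i=2,m=1: acc = 6+2 = 8
i=2,m=2: acc = 8+4 = 12
i=2,m=3: acc = 12+6 = 18
i=2,m=4: acc = 18+8 = 26
i=3,m=0: acc = 26+0 = 26
i=3,m=1: acc = 26+3 = 29
i=3,m=2: acc = 29+6 = 35
i=3,m=3: acc = 35+9 = 44
i=3,m=4: acc = 44+12 = 56
i=3,m=5: acc = 56+15 = 71
i=4,m=0: acc = 71+0 = 71
i=4,m=1: acc = 71+4 = 75
i=4,m=2: acc = 75+8 = 83
i=4,m=3: acc = 83+12 = 95
i=4,m=4: acc = 95+16 = 111
i=4,m=5: acc = 111+20 = 131
i=4,m=6: acc = 131+24 = 155
i=5,m=0: acc = 155+0 = 155
i=5,m=1: acc = 155+5 = 160
i=5,m=2: acc = 160+10 = 170
i=5,m=3: acc = 170+15 = 185
i=5,m=4: acc = 185+20 = 205
i=5,m=5: acc = 205+25 = 230
i=5,m=6: acc = 230+30 = 260
i=5,m=7: acc = 260+35 = 295

295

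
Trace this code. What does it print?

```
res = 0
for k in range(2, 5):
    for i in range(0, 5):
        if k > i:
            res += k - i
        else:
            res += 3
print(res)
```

k=2,i=0: 2>0, res = 0+2 = 2
k=2,i=1: 2>1, res = 2+1 = 3
k=2,i=2: not 2>2, res = 3+3 = 6
k=2,i=3: not 2>3, res = 6+3 = 9
k=2,i=4: not 2>4, res = 9+3 = 12
k=3,i=0: 3>0, res = 12+3 = 15
k=3,i=1: 3>1, res = 15+2 = 17
k=3,i=2: 3>2, res = 17+1 = 18
k=3,i=3: not 3>3, res = 18+3 = 21
k=3,i=4: not 3>4, res = 21+3 = 24
k=4,i=0: 4>0, res = 24+4 = 28
k=4,i=1: 4>1, res = 28+3 = 31
k=4,i=2: 4>2, res = 31+2 = 33
k=4,i=3: 4>3, res = 33+1 = 34
k=4,i=4: not 4>4, res = 34+3 = 37

37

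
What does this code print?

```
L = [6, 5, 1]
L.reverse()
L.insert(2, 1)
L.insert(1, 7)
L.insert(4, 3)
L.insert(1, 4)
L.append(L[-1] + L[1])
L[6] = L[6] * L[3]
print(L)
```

[1, 4, 7, 5, 1, 3, 30, 10]

reverse → [1, 5, 6]
insert 1 at 2 → [1, 5, 1, 6]
insert 7 at 1 → [1, 7, 5, 1, 6]
insert 3 at 4 → [1, 7, 5, 1, 3, 6]
insert 4 at 1 → [1, 4, 7, 5, 1, 3, 6]
append L[-1]+L[1] = 6+4 = 10 → [1, 4, 7, 5, 1, 3, 6, 10]
L[6] = L[6]*L[3] = 6*5 = 30 → [1, 4, 7, 5, 1, 3, 30, 10]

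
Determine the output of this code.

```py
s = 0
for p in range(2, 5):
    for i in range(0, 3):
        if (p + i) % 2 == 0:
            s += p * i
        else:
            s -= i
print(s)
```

p=2,i=0: even sum, s = 0+0 = 0
p=2,i=1: odd sum, s = 0-1 = -1
p=2,i=2: even sum, s = (-1)+4 = 3
p=3,i=0: odd sum, s = 3-0 = 3
p=3,i=1: even sum, s = 3+3 = 6
p=3,i=2: odd sum, s = 6-2 = 4
p=4,i=0: even sum, s = 4+0 = 4
p=4,i=1: odd sum, s = 4-1 = 3
p=4,i=2: even sum, s = 3+8 = 11

11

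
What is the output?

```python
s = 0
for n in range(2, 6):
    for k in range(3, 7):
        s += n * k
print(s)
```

n=2,k=3: s = 0+6 = 6
n=2,k=4: s = 6+8 = 14
n=2,k=5: s = 14+10 = 24
n=2,k=6: s = 24+12 = 36
n=3,k=3: s = 36+9 = 45
n=3,k=4: s = 45+12 = 57
n=3,k=5: s = 57+15 = 72
n=3,k=6: s = 72+18 = 90
n=4,k=3: s = 90+12 = 102
n=4,k=4: s = 102+16 = 118
n=4,k=5: s = 118+20 = 138
n=4,k=6: s = 138+24 = 162
n=5,k=3: s = 162+15 = 177
n=5,k=4: s = 177+20 = 197
n=5,k=5: s = 197+25 = 222
n=5,k=6: s = 222+30 = 252

252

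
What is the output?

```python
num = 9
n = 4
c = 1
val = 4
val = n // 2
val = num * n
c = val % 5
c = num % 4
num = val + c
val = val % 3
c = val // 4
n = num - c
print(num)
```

val = 4//2 = 2
val = 9*4 = 36
c = 36%5 = 1
c = 9%4 = 1
num = 36+1 = 37
val = 36%3 = 0
c = 0//4 = 0
n = 37-0 = 37

37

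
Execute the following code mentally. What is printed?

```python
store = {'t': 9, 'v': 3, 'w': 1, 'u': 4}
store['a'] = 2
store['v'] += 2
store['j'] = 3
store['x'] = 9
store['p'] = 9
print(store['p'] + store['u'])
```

store['a'] = 2 → {'t': 9, 'v': 3, 'w': 1, 'u': 4, 'a': 2}
store['v'] = 3+2 = 5 → {'t': 9, 'v': 5, 'w': 1, 'u': 4, 'a': 2}
store['j'] = 3 → {'t': 9, 'v': 5, 'w': 1, 'u': 4, 'a': 2, 'j': 3}
store['x'] = 9 → {'t': 9, 'v': 5, 'w': 1, 'u': 4, 'a': 2, 'j': 3, 'x': 9}
store['p'] = 9 → {'t': 9, 'v': 5, 'w': 1, 'u': 4, 'a': 2, 'j': 3, 'x': 9, 'p': 9}
store['p']+store['u'] = 9+4 = 13

13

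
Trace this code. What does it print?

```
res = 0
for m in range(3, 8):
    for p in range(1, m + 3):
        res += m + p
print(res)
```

330

m=3,p=1: res = 0+4 = 4
m=3,p=2: res = 4+5 = 9
m=3,p=3: res = 9+6 = 15
m=3,p=4: res = 15+7 = 22
m=3,p=5: res = 22+8 = 30
m=4,p=1: res = 30+5 = 35
m=4,p=2: res = 35+6 = 41
m=4,p=3: res = 41+7 = 48
m=4,p=4: res = 48+8 = 56
m=4,p=5: res = 56+9 = 65
m=4,p=6: res = 65+10 = 75
m=5,p=1: res = 75+6 = 81
m=5,p=2: res = 81+7 = 88
m=5,p=3: res = 88+8 = 96
m=5,p=4: res = 96+9 = 105
m=5,p=5: res = 105+10 = 115
m=5,p=6: res = 115+11 = 126
m=5,p=7: res = 126+12 = 138
m=6,p=1: res = 138+7 = 145
m=6,p=2: res = 145+8 = 153
m=6,p=3: res = 153+9 = 162
m=6,p=4: res = 162+10 = 172
m=6,p=5: res = 172+11 = 183
m=6,p=6: res = 183+12 = 195
m=6,p=7: res = 195+13 = 208
m=6,p=8: res = 208+14 = 222
m=7,p=1: res = 222+8 = 230
m=7,p=2: res = 230+9 = 239
m=7,p=3: res = 239+10 = 249
m=7,p=4: res = 249+11 = 260
m=7,p=5: res = 260+12 = 272
m=7,p=6: res = 272+13 = 285
m=7,p=7: res = 285+14 = 299
m=7,p=8: res = 299+15 = 314
m=7,p=9: res = 314+16 = 330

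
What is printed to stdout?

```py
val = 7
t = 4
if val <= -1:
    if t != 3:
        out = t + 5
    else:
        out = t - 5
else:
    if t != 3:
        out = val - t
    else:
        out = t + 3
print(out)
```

val=7, t=4
val <= -1 is False; t != 3 is True
→ out = val - t = 3

3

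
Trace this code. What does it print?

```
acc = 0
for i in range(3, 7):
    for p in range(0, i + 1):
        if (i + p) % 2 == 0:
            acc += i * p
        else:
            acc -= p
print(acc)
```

i=3,p=0: odd sum, acc = 0-0 = 0
i=3,p=1: even sum, acc = 0+3 = 3
i=3,p=2: odd sum, acc = 3-2 = 1
i=3,p=3: even sum, acc = 1+9 = 10
i=4,p=0: even sum, acc = 10+0 = 10
i=4,p=1: odd sum, acc = 10-1 = 9
i=4,p=2: even sum, acc = 9+8 = 17
i=4,p=3: odd sum, acc = 17-3 = 14
i=4,p=4: even sum, acc = 14+16 = 30
i=5,p=0: odd sum, acc = 30-0 = 30
i=5,p=1: even sum, acc = 30+5 = 35
i=5,p=2: odd sum, acc = 35-2 = 33
i=5,p=3: even sum, acc = 33+15 = 48
i=5,p=4: odd sum, acc = 48-4 = 44
i=5,p=5: even sum, acc = 44+25 = 69
i=6,p=0: even sum, acc = 69+0 = 69
i=6,p=1: odd sum, acc = 69-1 = 68
i=6,p=2: even sum, acc = 68+12 = 80
i=6,p=3: odd sum, acc = 80-3 = 77
i=6,p=4: even sum, acc = 77+24 = 101
i=6,p=5: odd sum, acc = 101-5 = 96
i=6,p=6: even sum, acc = 96+36 = 132

132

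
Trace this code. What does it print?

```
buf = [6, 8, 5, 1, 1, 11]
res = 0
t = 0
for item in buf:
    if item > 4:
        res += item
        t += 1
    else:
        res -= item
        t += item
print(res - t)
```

item=6: >4, res = 0+6 = 6; t=1
item=8: >4, res = 6+8 = 14; t=2
item=5: >4, res = 14+5 = 19; t=3
item=1: not >4, res = 19-1 = 18; t=4
item=1: not >4, res = 18-1 = 17; t=5
item=11: >4, res = 17+11 = 28; t=6
res-t = 28-6 = 22

22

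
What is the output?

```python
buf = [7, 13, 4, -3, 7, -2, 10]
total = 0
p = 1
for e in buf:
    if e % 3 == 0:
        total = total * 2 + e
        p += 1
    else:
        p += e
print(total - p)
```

e=7: not %3==0; p=8
e=13: not %3==0; p=21
e=4: not %3==0; p=25
e=-3: %3==0, total = 0*2+(-3) = -3; p=26
e=7: not %3==0; p=33
e=-2: not %3==0; p=31
e=10: not %3==0; p=41
total-p = (-3)-41 = -44

-44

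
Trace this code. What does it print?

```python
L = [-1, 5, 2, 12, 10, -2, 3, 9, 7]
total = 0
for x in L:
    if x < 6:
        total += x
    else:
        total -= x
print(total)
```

x=-1: <6, total = 0+(-1) = -1
x=5: <6, total = (-1)+5 = 4
x=2: <6, total = 4+2 = 6
x=12: not <6, total = 6-12 = -6
x=10: not <6, total = (-6)-10 = -16
x=-2: <6, total = (-16)+(-2) = -18
x=3: <6, total = (-18)+3 = -15
x=9: not <6, total = (-15)-9 = -24
x=7: not <6, total = (-24)-7 = -31

-31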